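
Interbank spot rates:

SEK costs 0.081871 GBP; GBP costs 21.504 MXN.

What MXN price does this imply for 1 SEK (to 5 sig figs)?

1 SEK × 0.081871 = 0.081871 GBP
0.081871 GBP × 21.504 = 1.76055 MXN

SEK/MXN = 1.7606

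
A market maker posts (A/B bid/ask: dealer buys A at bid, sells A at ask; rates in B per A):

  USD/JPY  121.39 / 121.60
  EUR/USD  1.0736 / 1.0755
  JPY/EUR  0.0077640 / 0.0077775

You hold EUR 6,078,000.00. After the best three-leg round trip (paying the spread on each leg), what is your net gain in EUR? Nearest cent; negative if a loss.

Net profit: EUR 71,950.73

Best loop EUR → USD → JPY → EUR:
EUR 6,078,000.00 × 1.0736 (sell EUR at bid) = USD 6,525,340.80
USD 6,525,340.80 × 121.39 (sell USD at bid) = JPY 792,111,120
JPY 792,111,120 × 0.0077640 (sell JPY at bid) = EUR 6,149,950.73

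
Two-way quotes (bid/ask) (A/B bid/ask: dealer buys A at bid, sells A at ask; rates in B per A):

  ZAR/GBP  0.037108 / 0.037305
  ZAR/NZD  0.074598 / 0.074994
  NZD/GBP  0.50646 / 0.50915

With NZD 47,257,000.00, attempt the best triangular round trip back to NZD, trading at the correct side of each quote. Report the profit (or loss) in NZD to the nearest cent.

Best loop NZD → GBP → ZAR → NZD:
NZD 47,257,000.00 × 0.50646 (sell NZD at bid) = GBP 23,933,780.22
GBP 23,933,780.22 ÷ 0.037305 (buy ZAR at ask) = ZAR 641,570,304.78
ZAR 641,570,304.78 × 0.074598 (sell ZAR at bid) = NZD 47,859,861.60

Net profit: NZD 602,861.60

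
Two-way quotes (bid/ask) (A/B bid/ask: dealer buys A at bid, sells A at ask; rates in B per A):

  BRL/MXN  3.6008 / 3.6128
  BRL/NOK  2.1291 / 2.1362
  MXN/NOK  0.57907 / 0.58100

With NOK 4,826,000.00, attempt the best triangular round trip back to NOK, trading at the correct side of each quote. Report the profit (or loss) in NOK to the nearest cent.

Best loop NOK → MXN → BRL → NOK:
NOK 4,826,000.00 ÷ 0.58100 (buy MXN at ask) = MXN 8,306,368.33
MXN 8,306,368.33 ÷ 3.6128 (buy BRL at ask) = BRL 2,299,149.78
BRL 2,299,149.78 × 2.1291 (sell BRL at bid) = NOK 4,895,119.80

Net profit: NOK 69,119.80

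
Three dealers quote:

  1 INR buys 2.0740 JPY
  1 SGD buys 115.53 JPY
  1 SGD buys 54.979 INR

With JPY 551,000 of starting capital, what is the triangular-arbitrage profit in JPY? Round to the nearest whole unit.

Profit: JPY 7,265

Profitable loop is JPY → INR → SGD → JPY:
JPY 551,000 ÷ 2.0740 = INR 265,670.20
INR 265,670.20 ÷ 54.979 = SGD 4,832.21
SGD 4,832.21 × 115.53 = JPY 558,265
Profit = JPY 558,265 − JPY 551,000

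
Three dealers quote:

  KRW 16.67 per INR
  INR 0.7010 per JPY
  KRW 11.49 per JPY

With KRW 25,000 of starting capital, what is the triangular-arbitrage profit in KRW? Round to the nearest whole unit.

Profit: KRW 426

Profitable loop is KRW → JPY → INR → KRW:
KRW 25,000 ÷ 11.49 = JPY 2,176
JPY 2,176 × 0.7010 = INR 1,525.24
INR 1,525.24 × 16.67 = KRW 25,426
Profit = KRW 25,426 − KRW 25,000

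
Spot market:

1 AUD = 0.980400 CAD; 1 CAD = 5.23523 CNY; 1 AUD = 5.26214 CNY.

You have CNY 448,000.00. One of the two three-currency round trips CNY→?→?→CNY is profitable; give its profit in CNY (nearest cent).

Profit: CNY 11,305.18

Profitable loop is CNY → CAD → AUD → CNY:
CNY 448,000.00 ÷ 5.23523 = CAD 85,574.08
CAD 85,574.08 ÷ 0.980400 = AUD 87,284.87
AUD 87,284.87 × 5.26214 = CNY 459,305.18
Profit = CNY 459,305.18 − CNY 448,000.00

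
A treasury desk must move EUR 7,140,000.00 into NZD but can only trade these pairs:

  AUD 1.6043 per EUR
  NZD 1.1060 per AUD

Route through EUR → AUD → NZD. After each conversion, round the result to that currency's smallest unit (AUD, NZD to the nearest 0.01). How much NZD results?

EUR 7,140,000.00 × 1.6043 = AUD 11,454,702.00
AUD 11,454,702.00 × 1.1060 = NZD 12,668,900.41

NZD 12,668,900.41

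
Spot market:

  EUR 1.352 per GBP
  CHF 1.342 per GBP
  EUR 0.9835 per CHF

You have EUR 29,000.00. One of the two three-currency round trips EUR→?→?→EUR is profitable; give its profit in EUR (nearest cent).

Profitable loop is EUR → CHF → GBP → EUR:
EUR 29,000.00 ÷ 0.9835 = CHF 29,486.53
CHF 29,486.53 ÷ 1.342 = GBP 21,972.08
GBP 21,972.08 × 1.352 = EUR 29,706.25
Profit = EUR 29,706.25 − EUR 29,000.00

Profit: EUR 706.25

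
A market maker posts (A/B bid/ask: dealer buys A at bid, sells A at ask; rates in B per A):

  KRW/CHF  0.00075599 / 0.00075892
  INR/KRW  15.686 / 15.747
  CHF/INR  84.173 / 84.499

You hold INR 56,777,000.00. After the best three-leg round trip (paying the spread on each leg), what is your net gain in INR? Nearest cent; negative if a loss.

Net result: INR -104,351.52 (no profitable arbitrage after spreads)

Best loop INR → KRW → CHF → INR:
INR 56,777,000.00 × 15.686 (sell INR at bid) = KRW 890,604,022
KRW 890,604,022 × 0.00075599 (sell KRW at bid) = CHF 673,287.73
CHF 673,287.73 × 84.173 (sell CHF at bid) = INR 56,672,648.48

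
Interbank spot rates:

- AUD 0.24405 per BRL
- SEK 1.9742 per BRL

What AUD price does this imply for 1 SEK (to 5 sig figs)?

SEK/AUD = 0.12362

1 SEK ÷ 1.9742 = 0.506534 BRL
0.506534 BRL × 0.24405 = 0.12362 AUD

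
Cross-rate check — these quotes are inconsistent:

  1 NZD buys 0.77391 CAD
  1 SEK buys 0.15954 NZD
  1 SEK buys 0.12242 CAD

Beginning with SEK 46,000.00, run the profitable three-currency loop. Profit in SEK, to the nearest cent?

Profitable loop is SEK → NZD → CAD → SEK:
SEK 46,000.00 × 0.15954 = NZD 7,338.84
NZD 7,338.84 × 0.77391 = CAD 5,679.60
CAD 5,679.60 ÷ 0.12242 = SEK 46,394.39
Profit = SEK 46,394.39 − SEK 46,000.00

Profit: SEK 394.39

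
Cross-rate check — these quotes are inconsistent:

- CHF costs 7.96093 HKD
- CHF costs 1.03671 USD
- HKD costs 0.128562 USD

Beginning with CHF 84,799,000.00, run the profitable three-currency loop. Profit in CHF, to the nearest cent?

Profit: CHF 1,096,733.63

Profitable loop is CHF → USD → HKD → CHF:
CHF 84,799,000.00 × 1.03671 = USD 87,911,971.29
USD 87,911,971.29 ÷ 0.128562 = HKD 683,809,922.76
HKD 683,809,922.76 ÷ 7.96093 = CHF 85,895,733.63
Profit = CHF 85,895,733.63 − CHF 84,799,000.00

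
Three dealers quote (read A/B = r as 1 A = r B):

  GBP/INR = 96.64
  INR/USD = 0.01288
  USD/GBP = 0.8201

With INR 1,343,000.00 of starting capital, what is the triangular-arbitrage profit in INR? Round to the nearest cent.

Profitable loop is INR → USD → GBP → INR:
INR 1,343,000.00 × 0.01288 = USD 17,297.84
USD 17,297.84 × 0.8201 = GBP 14,185.96
GBP 14,185.96 × 96.64 = INR 1,370,931.04
Profit = INR 1,370,931.04 − INR 1,343,000.00

Profit: INR 27,931.04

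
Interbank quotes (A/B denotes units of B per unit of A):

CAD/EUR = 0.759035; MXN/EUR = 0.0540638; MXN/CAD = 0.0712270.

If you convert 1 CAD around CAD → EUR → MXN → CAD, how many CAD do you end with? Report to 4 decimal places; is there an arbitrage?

1.0000 (no arbitrage)

Around CAD → EUR → MXN → CAD: 1 × 0.759035 ÷ 0.0540638 × 0.0712270 = 1.000000
Product ≈ 1 (deviation 0.000%, within rounding noise).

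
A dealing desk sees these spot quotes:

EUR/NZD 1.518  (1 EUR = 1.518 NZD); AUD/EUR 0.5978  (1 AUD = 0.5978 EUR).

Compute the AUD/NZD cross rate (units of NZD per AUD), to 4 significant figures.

AUD/NZD = 0.9075

1 AUD × 0.5978 = 0.5978 EUR
0.5978 EUR × 1.518 = 0.90746 NZD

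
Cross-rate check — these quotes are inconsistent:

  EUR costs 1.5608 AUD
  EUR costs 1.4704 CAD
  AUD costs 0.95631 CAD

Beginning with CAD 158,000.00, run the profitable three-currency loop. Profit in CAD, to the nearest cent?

Profit: CAD 2,386.40

Profitable loop is CAD → EUR → AUD → CAD:
CAD 158,000.00 ÷ 1.4704 = EUR 107,453.75
EUR 107,453.75 × 1.5608 = AUD 167,713.82
AUD 167,713.82 × 0.95631 = CAD 160,386.40
Profit = CAD 160,386.40 − CAD 158,000.00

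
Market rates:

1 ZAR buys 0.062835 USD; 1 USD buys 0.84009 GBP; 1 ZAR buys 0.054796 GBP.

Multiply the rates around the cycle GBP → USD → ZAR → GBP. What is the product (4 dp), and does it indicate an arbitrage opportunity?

1.0381 (arbitrage exists)

Around GBP → USD → ZAR → GBP: 1 ÷ 0.84009 ÷ 0.062835 × 0.054796 = 1.038058
Product > 1; profitable direction is GBP → USD → ZAR → GBP.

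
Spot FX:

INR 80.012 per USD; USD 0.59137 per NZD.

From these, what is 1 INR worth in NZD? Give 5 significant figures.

INR/NZD = 0.021134

1 INR ÷ 80.012 = 0.0124981 USD
0.0124981 USD ÷ 0.59137 = 0.0211342 NZD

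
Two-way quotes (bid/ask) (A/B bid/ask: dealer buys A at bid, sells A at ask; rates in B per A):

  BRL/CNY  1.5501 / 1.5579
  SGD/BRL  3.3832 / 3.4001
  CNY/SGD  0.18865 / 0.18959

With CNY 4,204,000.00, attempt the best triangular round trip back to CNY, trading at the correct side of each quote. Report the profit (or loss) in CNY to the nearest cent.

Net result: CNY -17,838.17 (no profitable arbitrage after spreads)

Best loop CNY → BRL → SGD → CNY:
CNY 4,204,000.00 ÷ 1.5579 (buy BRL at ask) = BRL 2,698,504.40
BRL 2,698,504.40 ÷ 3.4001 (buy SGD at ask) = SGD 793,654.42
SGD 793,654.42 ÷ 0.18959 (buy CNY at ask) = CNY 4,186,161.83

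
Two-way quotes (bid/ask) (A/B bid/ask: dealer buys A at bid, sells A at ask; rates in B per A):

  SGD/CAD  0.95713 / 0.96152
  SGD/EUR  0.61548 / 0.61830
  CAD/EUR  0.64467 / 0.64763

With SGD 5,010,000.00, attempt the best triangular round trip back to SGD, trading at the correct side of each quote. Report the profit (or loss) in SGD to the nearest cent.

Net result: SGD -10,266.35 (no profitable arbitrage after spreads)

Best loop SGD → CAD → EUR → SGD:
SGD 5,010,000.00 × 0.95713 (sell SGD at bid) = CAD 4,795,221.30
CAD 4,795,221.30 × 0.64467 (sell CAD at bid) = EUR 3,091,335.32
EUR 3,091,335.32 ÷ 0.61830 (buy SGD at ask) = SGD 4,999,733.65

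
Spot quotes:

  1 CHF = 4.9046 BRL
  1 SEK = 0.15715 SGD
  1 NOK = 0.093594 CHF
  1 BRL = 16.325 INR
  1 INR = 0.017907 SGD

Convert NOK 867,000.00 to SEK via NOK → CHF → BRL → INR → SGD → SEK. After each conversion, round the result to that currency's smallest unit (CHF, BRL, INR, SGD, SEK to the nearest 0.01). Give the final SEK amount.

SEK 740,341.90

NOK 867,000.00 × 0.093594 = CHF 81,146.00
CHF 81,146.00 × 4.9046 = BRL 397,988.67
BRL 397,988.67 × 16.325 = INR 6,497,165.04
INR 6,497,165.04 × 0.017907 = SGD 116,344.73
SGD 116,344.73 ÷ 0.15715 = SEK 740,341.90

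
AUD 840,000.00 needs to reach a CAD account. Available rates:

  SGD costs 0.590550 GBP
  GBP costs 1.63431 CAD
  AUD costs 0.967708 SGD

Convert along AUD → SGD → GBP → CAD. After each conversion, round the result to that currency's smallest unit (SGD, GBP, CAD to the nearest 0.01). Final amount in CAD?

CAD 784,539.35

AUD 840,000.00 × 0.967708 = SGD 812,874.72
SGD 812,874.72 × 0.590550 = GBP 480,043.17
GBP 480,043.17 × 1.63431 = CAD 784,539.35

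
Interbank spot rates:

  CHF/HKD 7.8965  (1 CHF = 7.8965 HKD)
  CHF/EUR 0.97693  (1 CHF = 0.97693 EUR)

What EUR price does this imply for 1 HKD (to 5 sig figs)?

1 HKD ÷ 7.8965 = 0.126638 CHF
0.126638 CHF × 0.97693 = 0.123717 EUR

HKD/EUR = 0.12372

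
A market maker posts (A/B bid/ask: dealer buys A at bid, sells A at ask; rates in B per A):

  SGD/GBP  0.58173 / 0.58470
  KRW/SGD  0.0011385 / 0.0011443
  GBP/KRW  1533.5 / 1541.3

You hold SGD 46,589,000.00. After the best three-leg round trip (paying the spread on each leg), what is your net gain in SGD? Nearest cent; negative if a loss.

Net profit: SGD 728,486.30

Best loop SGD → GBP → KRW → SGD:
SGD 46,589,000.00 × 0.58173 (sell SGD at bid) = GBP 27,102,218.97
GBP 27,102,218.97 × 1533.5 (sell GBP at bid) = KRW 41,561,252,790
KRW 41,561,252,790 × 0.0011385 (sell KRW at bid) = SGD 47,317,486.30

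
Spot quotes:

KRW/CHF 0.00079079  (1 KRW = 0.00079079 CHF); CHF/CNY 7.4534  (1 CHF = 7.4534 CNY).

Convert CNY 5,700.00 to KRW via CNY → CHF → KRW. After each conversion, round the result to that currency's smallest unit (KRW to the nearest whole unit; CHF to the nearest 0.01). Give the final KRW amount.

CNY 5,700.00 ÷ 7.4534 = CHF 764.75
CHF 764.75 ÷ 0.00079079 = KRW 967,071

KRW 967,071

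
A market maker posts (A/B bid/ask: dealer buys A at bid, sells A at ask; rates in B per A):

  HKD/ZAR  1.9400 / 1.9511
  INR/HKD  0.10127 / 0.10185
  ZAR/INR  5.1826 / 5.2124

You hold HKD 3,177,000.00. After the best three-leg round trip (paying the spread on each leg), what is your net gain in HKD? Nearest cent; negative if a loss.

Net profit: HKD 57,800.08

Best loop HKD → ZAR → INR → HKD:
HKD 3,177,000.00 × 1.9400 (sell HKD at bid) = ZAR 6,163,380.00
ZAR 6,163,380.00 × 5.1826 (sell ZAR at bid) = INR 31,942,333.19
INR 31,942,333.19 × 0.10127 (sell INR at bid) = HKD 3,234,800.08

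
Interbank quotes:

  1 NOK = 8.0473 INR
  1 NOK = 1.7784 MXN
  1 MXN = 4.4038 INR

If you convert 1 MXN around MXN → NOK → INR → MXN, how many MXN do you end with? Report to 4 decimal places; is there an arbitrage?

1.0275 (arbitrage exists)

Around MXN → NOK → INR → MXN: 1 ÷ 1.7784 × 8.0473 ÷ 4.4038 = 1.027527
Product > 1; profitable direction is MXN → NOK → INR → MXN.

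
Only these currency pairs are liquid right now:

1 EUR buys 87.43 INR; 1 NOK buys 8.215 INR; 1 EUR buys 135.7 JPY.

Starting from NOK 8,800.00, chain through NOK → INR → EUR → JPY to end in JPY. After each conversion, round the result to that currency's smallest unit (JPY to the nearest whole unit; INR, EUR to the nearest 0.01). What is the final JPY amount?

NOK 8,800.00 × 8.215 = INR 72,292.00
INR 72,292.00 ÷ 87.43 = EUR 826.86
EUR 826.86 × 135.7 = JPY 112,205

JPY 112,205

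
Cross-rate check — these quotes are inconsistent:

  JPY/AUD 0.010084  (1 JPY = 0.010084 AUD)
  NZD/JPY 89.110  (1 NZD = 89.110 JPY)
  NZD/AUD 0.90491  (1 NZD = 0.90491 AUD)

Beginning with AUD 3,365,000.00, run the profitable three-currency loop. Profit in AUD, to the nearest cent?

Profit: AUD 23,684.81

Profitable loop is AUD → JPY → NZD → AUD:
AUD 3,365,000.00 ÷ 0.010084 = JPY 333,696,946
JPY 333,696,946 ÷ 89.110 = NZD 3,744,775.51
NZD 3,744,775.51 × 0.90491 = AUD 3,388,684.81
Profit = AUD 3,388,684.81 − AUD 3,365,000.00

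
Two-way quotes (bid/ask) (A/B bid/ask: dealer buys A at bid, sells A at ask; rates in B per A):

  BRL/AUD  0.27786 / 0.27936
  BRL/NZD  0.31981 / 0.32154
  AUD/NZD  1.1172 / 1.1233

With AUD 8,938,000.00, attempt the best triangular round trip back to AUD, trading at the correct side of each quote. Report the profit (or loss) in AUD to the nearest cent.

Net profit: AUD 171,035.80

Best loop AUD → BRL → NZD → AUD:
AUD 8,938,000.00 ÷ 0.27936 (buy BRL at ask) = BRL 31,994,558.99
BRL 31,994,558.99 × 0.31981 (sell BRL at bid) = NZD 10,232,179.91
NZD 10,232,179.91 ÷ 1.1233 (buy AUD at ask) = AUD 9,109,035.80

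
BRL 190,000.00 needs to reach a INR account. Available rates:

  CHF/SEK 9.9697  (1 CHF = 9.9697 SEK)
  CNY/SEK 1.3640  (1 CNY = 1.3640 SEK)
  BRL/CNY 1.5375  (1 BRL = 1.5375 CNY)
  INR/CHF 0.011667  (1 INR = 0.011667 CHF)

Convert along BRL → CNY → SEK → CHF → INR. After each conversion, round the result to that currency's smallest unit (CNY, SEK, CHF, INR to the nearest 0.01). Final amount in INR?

BRL 190,000.00 × 1.5375 = CNY 292,125.00
CNY 292,125.00 × 1.3640 = SEK 398,458.50
SEK 398,458.50 ÷ 9.9697 = CHF 39,966.95
CHF 39,966.95 ÷ 0.011667 = INR 3,425,640.70

INR 3,425,640.70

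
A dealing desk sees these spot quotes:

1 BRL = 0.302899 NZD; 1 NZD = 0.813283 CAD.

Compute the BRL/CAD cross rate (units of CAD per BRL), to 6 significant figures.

BRL/CAD = 0.246343

1 BRL × 0.302899 = 0.302899 NZD
0.302899 NZD × 0.813283 = 0.246343 CAD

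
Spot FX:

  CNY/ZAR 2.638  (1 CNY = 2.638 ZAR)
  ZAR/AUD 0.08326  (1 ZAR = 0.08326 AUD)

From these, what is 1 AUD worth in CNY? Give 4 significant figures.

AUD/CNY = 4.553

1 AUD ÷ 0.08326 = 12.0106 ZAR
12.0106 ZAR ÷ 2.638 = 4.55291 CNY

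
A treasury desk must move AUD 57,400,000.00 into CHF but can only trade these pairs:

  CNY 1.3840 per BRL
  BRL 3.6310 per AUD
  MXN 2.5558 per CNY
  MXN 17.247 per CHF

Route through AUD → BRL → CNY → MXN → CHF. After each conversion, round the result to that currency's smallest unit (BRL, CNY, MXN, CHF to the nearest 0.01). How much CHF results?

CHF 42,745,217.76

AUD 57,400,000.00 × 3.6310 = BRL 208,419,400.00
BRL 208,419,400.00 × 1.3840 = CNY 288,452,449.60
CNY 288,452,449.60 × 2.5558 = MXN 737,226,770.69
MXN 737,226,770.69 ÷ 17.247 = CHF 42,745,217.76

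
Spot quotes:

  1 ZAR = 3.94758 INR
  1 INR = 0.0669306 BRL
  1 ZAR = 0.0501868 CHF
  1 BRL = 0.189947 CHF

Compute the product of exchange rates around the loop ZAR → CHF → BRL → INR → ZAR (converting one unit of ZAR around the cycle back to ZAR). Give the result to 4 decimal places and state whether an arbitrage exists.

1.0000 (no arbitrage)

Around ZAR → CHF → BRL → INR → ZAR: 1 × 0.0501868 ÷ 0.189947 ÷ 0.0669306 ÷ 3.94758 = 1.000003
Product ≈ 1 (deviation 0.000%, within rounding noise).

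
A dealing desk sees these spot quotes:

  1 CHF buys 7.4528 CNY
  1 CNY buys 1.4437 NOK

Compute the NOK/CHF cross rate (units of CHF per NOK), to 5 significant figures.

1 NOK ÷ 1.4437 = 0.692665 CNY
0.692665 CNY ÷ 7.4528 = 0.0929402 CHF

NOK/CHF = 0.092940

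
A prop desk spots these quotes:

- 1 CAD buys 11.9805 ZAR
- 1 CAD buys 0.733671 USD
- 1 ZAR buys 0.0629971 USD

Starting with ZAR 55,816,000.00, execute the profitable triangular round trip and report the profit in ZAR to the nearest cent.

Profit: ZAR 1,602,634.24

Profitable loop is ZAR → USD → CAD → ZAR:
ZAR 55,816,000.00 × 0.0629971 = USD 3,516,246.13
USD 3,516,246.13 ÷ 0.733671 = CAD 4,792,674.28
CAD 4,792,674.28 × 11.9805 = ZAR 57,418,634.24
Profit = ZAR 57,418,634.24 − ZAR 55,816,000.00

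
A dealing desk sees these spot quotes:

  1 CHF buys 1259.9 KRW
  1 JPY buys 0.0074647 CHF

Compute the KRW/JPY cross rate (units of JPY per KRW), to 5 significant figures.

KRW/JPY = 0.10633

1 KRW ÷ 1259.9 = 0.000793714 CHF
0.000793714 CHF ÷ 0.0074647 = 0.106329 JPY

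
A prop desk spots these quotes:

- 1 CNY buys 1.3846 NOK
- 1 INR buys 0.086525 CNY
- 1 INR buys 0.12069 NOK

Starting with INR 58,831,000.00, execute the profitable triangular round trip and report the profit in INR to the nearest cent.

Profitable loop is INR → NOK → CNY → INR:
INR 58,831,000.00 × 0.12069 = NOK 7,100,313.39
NOK 7,100,313.39 ÷ 1.3846 = CNY 5,128,061.09
CNY 5,128,061.09 ÷ 0.086525 = INR 59,266,814.14
Profit = INR 59,266,814.14 − INR 58,831,000.00

Profit: INR 435,814.14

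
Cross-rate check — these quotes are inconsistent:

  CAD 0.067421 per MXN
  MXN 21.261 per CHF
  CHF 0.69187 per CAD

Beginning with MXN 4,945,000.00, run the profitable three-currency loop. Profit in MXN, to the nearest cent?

Profit: MXN 41,122.21

Profitable loop is MXN → CHF → CAD → MXN:
MXN 4,945,000.00 ÷ 21.261 = CHF 232,585.49
CHF 232,585.49 ÷ 0.69187 = CAD 336,169.35
CAD 336,169.35 ÷ 0.067421 = MXN 4,986,122.21
Profit = MXN 4,986,122.21 − MXN 4,945,000.00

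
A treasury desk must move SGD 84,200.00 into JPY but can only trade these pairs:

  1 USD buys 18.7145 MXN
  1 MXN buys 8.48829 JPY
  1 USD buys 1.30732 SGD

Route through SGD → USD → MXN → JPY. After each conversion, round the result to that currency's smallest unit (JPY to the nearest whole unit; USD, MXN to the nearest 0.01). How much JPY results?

JPY 10,231,248

SGD 84,200.00 ÷ 1.30732 = USD 64,406.57
USD 64,406.57 × 18.7145 = MXN 1,205,336.75
MXN 1,205,336.75 × 8.48829 = JPY 10,231,248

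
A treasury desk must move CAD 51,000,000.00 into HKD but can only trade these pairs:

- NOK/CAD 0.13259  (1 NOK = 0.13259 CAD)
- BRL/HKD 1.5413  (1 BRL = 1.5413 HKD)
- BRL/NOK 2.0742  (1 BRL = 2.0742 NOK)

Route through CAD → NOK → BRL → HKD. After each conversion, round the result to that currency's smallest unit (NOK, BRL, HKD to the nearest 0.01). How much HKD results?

HKD 285,822,197.54

CAD 51,000,000.00 ÷ 0.13259 = NOK 384,644,392.49
NOK 384,644,392.49 ÷ 2.0742 = BRL 185,442,287.38
BRL 185,442,287.38 × 1.5413 = HKD 285,822,197.54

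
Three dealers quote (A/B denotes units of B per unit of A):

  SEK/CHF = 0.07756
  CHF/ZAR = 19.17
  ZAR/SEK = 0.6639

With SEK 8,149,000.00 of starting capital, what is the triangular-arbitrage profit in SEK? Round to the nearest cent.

Profitable loop is SEK → ZAR → CHF → SEK:
SEK 8,149,000.00 ÷ 0.6639 = ZAR 12,274,438.92
ZAR 12,274,438.92 ÷ 19.17 = CHF 640,294.15
CHF 640,294.15 ÷ 0.07756 = SEK 8,255,468.71
Profit = SEK 8,255,468.71 − SEK 8,149,000.00

Profit: SEK 106,468.71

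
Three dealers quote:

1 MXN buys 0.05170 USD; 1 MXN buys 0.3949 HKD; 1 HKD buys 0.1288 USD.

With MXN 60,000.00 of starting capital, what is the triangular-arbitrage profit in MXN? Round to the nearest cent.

Profitable loop is MXN → USD → HKD → MXN:
MXN 60,000.00 × 0.05170 = USD 3,102.00
USD 3,102.00 ÷ 0.1288 = HKD 24,083.85
HKD 24,083.85 ÷ 0.3949 = MXN 60,987.21
Profit = MXN 60,987.21 − MXN 60,000.00

Profit: MXN 987.21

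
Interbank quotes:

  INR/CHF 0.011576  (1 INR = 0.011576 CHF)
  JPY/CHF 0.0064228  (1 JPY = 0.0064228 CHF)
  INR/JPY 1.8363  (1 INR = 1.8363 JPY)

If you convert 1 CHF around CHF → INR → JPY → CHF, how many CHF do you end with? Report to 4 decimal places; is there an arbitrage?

1.0188 (arbitrage exists)

Around CHF → INR → JPY → CHF: 1 ÷ 0.011576 × 1.8363 × 0.0064228 = 1.018848
Product > 1; profitable direction is CHF → INR → JPY → CHF.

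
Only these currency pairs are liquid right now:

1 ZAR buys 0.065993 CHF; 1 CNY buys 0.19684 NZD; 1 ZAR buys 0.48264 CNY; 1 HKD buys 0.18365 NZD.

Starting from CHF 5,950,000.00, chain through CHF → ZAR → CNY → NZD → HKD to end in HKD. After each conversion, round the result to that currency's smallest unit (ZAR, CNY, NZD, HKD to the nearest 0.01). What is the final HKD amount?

CHF 5,950,000.00 ÷ 0.065993 = ZAR 90,161,077.69
ZAR 90,161,077.69 × 0.48264 = CNY 43,515,342.54
CNY 43,515,342.54 × 0.19684 = NZD 8,565,560.03
NZD 8,565,560.03 ÷ 0.18365 = HKD 46,640,675.36

HKD 46,640,675.36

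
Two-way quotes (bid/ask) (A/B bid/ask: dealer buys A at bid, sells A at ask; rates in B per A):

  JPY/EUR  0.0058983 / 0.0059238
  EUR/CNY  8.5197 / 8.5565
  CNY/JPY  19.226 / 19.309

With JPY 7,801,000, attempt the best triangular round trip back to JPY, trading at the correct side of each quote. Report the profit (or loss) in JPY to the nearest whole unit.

Net profit: JPY 169,654

Best loop JPY → CNY → EUR → JPY:
JPY 7,801,000 ÷ 19.309 (buy CNY at ask) = CNY 404,008.49
CNY 404,008.49 ÷ 8.5565 (buy EUR at ask) = EUR 47,216.56
EUR 47,216.56 ÷ 0.0059238 (buy JPY at ask) = JPY 7,970,654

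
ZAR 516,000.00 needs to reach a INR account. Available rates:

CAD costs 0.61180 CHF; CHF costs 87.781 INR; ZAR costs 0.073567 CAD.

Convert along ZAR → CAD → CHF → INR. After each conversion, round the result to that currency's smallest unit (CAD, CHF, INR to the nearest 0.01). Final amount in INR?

INR 2,038,650.52

ZAR 516,000.00 × 0.073567 = CAD 37,960.57
CAD 37,960.57 × 0.61180 = CHF 23,224.28
CHF 23,224.28 × 87.781 = INR 2,038,650.52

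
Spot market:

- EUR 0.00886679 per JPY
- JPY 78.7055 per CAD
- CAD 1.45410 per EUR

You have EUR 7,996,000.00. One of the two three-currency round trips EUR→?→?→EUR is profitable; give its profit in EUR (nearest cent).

Profitable loop is EUR → CAD → JPY → EUR:
EUR 7,996,000.00 × 1.45410 = CAD 11,626,983.60
CAD 11,626,983.60 × 78.7055 = JPY 915,107,558
JPY 915,107,558 × 0.00886679 = EUR 8,114,066.54
Profit = EUR 8,114,066.54 − EUR 7,996,000.00

Profit: EUR 118,066.54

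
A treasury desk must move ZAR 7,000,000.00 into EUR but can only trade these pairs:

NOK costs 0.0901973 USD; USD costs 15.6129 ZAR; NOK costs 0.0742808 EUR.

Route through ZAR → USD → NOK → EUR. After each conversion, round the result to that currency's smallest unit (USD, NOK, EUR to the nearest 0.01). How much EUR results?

EUR 369,230.44

ZAR 7,000,000.00 ÷ 15.6129 = USD 448,347.20
USD 448,347.20 ÷ 0.0901973 = NOK 4,970,738.59
NOK 4,970,738.59 × 0.0742808 = EUR 369,230.44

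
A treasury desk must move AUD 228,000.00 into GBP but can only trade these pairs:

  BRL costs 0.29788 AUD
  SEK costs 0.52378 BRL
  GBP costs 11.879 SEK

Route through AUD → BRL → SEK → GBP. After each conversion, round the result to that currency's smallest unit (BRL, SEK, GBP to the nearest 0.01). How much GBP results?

AUD 228,000.00 ÷ 0.29788 = BRL 765,408.89
BRL 765,408.89 ÷ 0.52378 = SEK 1,461,317.52
SEK 1,461,317.52 ÷ 11.879 = GBP 123,016.88

GBP 123,016.88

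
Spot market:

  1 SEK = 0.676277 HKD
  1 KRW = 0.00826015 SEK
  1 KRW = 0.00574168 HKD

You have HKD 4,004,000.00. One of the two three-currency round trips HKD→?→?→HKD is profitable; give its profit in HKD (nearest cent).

Profit: HKD 111,480.06

Profitable loop is HKD → SEK → KRW → HKD:
HKD 4,004,000.00 ÷ 0.676277 = SEK 5,920,650.86
SEK 5,920,650.86 ÷ 0.00826015 = KRW 716,772,802
KRW 716,772,802 × 0.00574168 = HKD 4,115,480.06
Profit = HKD 4,115,480.06 − HKD 4,004,000.00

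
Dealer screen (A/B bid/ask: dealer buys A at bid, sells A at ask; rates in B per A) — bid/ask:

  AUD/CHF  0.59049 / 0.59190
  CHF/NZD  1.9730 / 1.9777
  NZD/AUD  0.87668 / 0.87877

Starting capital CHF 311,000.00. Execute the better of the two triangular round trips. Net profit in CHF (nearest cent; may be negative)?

Best loop CHF → NZD → AUD → CHF:
CHF 311,000.00 × 1.9730 (sell CHF at bid) = NZD 613,603.00
NZD 613,603.00 × 0.87668 (sell NZD at bid) = AUD 537,933.48
AUD 537,933.48 × 0.59049 (sell AUD at bid) = CHF 317,644.34

Net profit: CHF 6,644.34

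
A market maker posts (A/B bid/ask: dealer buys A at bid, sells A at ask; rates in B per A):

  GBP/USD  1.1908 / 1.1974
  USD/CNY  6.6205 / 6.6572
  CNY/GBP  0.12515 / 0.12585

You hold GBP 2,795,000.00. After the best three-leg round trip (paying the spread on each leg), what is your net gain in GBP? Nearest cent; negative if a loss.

Best loop GBP → CNY → USD → GBP:
GBP 2,795,000.00 ÷ 0.12585 (buy CNY at ask) = CNY 22,208,978.94
CNY 22,208,978.94 ÷ 6.6572 (buy USD at ask) = USD 3,336,084.08
USD 3,336,084.08 ÷ 1.1974 (buy GBP at ask) = GBP 2,786,106.63

Net result: GBP -8,893.37 (no profitable arbitrage after spreads)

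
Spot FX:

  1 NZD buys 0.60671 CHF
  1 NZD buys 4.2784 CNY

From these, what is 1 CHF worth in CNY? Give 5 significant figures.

1 CHF ÷ 0.60671 = 1.64823 NZD
1.64823 NZD × 4.2784 = 7.0518 CNY

CHF/CNY = 7.0518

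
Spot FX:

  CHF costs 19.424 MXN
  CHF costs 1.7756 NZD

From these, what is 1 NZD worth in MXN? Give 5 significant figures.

1 NZD ÷ 1.7756 = 0.56319 CHF
0.56319 CHF × 19.424 = 10.9394 MXN

NZD/MXN = 10.939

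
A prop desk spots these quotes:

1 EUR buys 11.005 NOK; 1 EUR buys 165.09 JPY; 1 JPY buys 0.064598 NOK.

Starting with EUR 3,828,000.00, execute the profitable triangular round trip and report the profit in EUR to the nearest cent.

Profit: EUR 122,227.76

Profitable loop is EUR → NOK → JPY → EUR:
EUR 3,828,000.00 × 11.005 = NOK 42,127,140.00
NOK 42,127,140.00 ÷ 0.064598 = JPY 652,143,100
JPY 652,143,100 ÷ 165.09 = EUR 3,950,227.76
Profit = EUR 3,950,227.76 − EUR 3,828,000.00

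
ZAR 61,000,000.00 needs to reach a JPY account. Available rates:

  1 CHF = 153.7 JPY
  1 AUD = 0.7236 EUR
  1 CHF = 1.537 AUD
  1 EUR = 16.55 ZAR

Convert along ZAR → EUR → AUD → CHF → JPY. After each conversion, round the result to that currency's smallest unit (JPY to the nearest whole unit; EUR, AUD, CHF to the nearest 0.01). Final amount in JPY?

ZAR 61,000,000.00 ÷ 16.55 = EUR 3,685,800.60
EUR 3,685,800.60 ÷ 0.7236 = AUD 5,093,699.00
AUD 5,093,699.00 ÷ 1.537 = CHF 3,314,052.70
CHF 3,314,052.70 × 153.7 = JPY 509,369,900

JPY 509,369,900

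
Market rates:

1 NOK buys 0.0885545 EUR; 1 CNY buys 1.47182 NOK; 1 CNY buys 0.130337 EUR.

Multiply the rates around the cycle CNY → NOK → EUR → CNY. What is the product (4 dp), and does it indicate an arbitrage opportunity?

1.0000 (no arbitrage)

Around CNY → NOK → EUR → CNY: 1 × 1.47182 × 0.0885545 ÷ 0.130337 = 0.999995
Product ≈ 1 (deviation 0.001%, within rounding noise).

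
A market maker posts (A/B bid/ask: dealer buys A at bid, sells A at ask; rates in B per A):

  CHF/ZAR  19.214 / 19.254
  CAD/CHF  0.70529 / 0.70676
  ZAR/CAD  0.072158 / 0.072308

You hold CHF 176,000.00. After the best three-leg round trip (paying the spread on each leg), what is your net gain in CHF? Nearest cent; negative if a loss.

Best loop CHF → CAD → ZAR → CHF:
CHF 176,000.00 ÷ 0.70676 (buy CAD at ask) = CAD 249,023.71
CAD 249,023.71 ÷ 0.072308 (buy ZAR at ask) = ZAR 3,443,930.32
ZAR 3,443,930.32 ÷ 19.254 (buy CHF at ask) = CHF 178,868.30

Net profit: CHF 2,868.30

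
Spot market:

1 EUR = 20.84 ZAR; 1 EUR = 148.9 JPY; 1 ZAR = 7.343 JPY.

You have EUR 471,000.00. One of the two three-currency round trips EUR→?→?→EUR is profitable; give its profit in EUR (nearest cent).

Profit: EUR 13,058.06

Profitable loop is EUR → ZAR → JPY → EUR:
EUR 471,000.00 × 20.84 = ZAR 9,815,640.00
ZAR 9,815,640.00 × 7.343 = JPY 72,076,245
JPY 72,076,245 ÷ 148.9 = EUR 484,058.06
Profit = EUR 484,058.06 − EUR 471,000.00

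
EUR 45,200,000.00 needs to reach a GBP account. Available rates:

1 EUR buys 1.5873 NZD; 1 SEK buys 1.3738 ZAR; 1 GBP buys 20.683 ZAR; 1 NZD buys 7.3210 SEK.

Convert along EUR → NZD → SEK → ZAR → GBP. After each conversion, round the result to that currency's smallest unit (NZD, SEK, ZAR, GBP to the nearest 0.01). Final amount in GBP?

EUR 45,200,000.00 × 1.5873 = NZD 71,745,960.00
NZD 71,745,960.00 × 7.3210 = SEK 525,252,173.16
SEK 525,252,173.16 × 1.3738 = ZAR 721,591,435.49
ZAR 721,591,435.49 ÷ 20.683 = GBP 34,888,141.73

GBP 34,888,141.73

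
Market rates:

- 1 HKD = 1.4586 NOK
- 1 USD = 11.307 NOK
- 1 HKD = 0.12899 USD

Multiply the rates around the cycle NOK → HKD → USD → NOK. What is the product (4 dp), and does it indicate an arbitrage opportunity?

Around NOK → HKD → USD → NOK: 1 ÷ 1.4586 × 0.12899 × 11.307 = 0.999925
Product ≈ 1 (deviation 0.008%, within rounding noise).

0.9999 (no arbitrage)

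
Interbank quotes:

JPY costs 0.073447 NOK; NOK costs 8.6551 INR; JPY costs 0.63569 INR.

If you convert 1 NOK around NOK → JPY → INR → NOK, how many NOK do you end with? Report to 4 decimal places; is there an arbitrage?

1.0000 (no arbitrage)

Around NOK → JPY → INR → NOK: 1 ÷ 0.073447 × 0.63569 ÷ 8.6551 = 0.999998
Product ≈ 1 (deviation 0.000%, within rounding noise).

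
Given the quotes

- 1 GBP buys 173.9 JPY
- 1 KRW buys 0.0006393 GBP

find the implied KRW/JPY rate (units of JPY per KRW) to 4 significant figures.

1 KRW × 0.0006393 = 0.0006393 GBP
0.0006393 GBP × 173.9 = 0.111174 JPY

KRW/JPY = 0.1112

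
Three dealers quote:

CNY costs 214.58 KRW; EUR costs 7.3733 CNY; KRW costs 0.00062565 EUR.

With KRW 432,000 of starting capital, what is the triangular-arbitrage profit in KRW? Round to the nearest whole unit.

Profit: KRW 4,416

Profitable loop is KRW → CNY → EUR → KRW:
KRW 432,000 ÷ 214.58 = CNY 2,013.24
CNY 2,013.24 ÷ 7.3733 = EUR 273.04
EUR 273.04 ÷ 0.00062565 = KRW 436,416
Profit = KRW 436,416 − KRW 432,000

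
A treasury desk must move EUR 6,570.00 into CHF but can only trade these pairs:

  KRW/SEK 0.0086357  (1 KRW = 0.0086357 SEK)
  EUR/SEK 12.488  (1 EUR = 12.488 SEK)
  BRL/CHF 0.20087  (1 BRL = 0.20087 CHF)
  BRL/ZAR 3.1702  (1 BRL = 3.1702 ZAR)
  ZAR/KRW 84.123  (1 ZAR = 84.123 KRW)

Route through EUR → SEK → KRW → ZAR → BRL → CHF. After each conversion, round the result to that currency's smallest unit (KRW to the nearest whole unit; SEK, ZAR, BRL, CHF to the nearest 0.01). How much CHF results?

EUR 6,570.00 × 12.488 = SEK 82,046.16
SEK 82,046.16 ÷ 0.0086357 = KRW 9,500,812
KRW 9,500,812 ÷ 84.123 = ZAR 112,939.53
ZAR 112,939.53 ÷ 3.1702 = BRL 35,625.36
BRL 35,625.36 × 0.20087 = CHF 7,156.07

CHF 7,156.07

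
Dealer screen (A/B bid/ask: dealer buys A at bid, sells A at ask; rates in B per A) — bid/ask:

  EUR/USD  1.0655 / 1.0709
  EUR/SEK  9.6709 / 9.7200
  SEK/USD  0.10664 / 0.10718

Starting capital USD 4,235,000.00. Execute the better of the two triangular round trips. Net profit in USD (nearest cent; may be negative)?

Net profit: USD 96,385.63

Best loop USD → SEK → EUR → USD:
USD 4,235,000.00 ÷ 0.10718 (buy SEK at ask) = SEK 39,512,968.84
SEK 39,512,968.84 ÷ 9.7200 (buy EUR at ask) = EUR 4,065,120.25
EUR 4,065,120.25 × 1.0655 (sell EUR at bid) = USD 4,331,385.63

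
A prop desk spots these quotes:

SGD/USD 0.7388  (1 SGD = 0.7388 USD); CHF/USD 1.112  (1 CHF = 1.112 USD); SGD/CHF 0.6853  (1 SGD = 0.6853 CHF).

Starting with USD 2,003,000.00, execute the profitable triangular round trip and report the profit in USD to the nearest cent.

Profit: USD 63,044.07

Profitable loop is USD → SGD → CHF → USD:
USD 2,003,000.00 ÷ 0.7388 = SGD 2,711,153.22
SGD 2,711,153.22 × 0.6853 = CHF 1,857,953.30
CHF 1,857,953.30 × 1.112 = USD 2,066,044.07
Profit = USD 2,066,044.07 − USD 2,003,000.00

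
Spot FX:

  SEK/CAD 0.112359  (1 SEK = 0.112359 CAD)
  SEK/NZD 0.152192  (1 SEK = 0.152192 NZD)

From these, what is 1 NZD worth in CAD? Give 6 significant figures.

NZD/CAD = 0.738271

1 NZD ÷ 0.152192 = 6.57065 SEK
6.57065 SEK × 0.112359 = 0.738271 CAD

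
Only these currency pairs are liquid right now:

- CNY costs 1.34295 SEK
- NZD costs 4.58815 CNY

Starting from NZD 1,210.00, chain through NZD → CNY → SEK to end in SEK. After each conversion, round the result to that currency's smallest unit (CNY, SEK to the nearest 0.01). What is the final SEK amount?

NZD 1,210.00 × 4.58815 = CNY 5,551.66
CNY 5,551.66 × 1.34295 = SEK 7,455.60

SEK 7,455.60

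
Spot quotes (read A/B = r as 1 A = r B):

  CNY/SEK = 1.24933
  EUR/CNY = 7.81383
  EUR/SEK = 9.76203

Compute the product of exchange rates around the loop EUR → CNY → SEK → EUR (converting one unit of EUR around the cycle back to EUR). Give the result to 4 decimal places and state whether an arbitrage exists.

1.0000 (no arbitrage)

Around EUR → CNY → SEK → EUR: 1 × 7.81383 × 1.24933 ÷ 9.76203 = 1.000002
Product ≈ 1 (deviation 0.000%, within rounding noise).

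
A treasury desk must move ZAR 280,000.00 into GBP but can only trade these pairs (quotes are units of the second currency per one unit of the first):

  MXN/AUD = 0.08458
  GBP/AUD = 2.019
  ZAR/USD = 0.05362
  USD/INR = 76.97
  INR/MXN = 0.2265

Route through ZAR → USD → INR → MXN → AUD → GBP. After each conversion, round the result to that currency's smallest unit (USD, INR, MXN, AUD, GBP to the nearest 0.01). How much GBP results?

ZAR 280,000.00 × 0.05362 = USD 15,013.60
USD 15,013.60 × 76.97 = INR 1,155,596.79
INR 1,155,596.79 × 0.2265 = MXN 261,742.67
MXN 261,742.67 × 0.08458 = AUD 22,138.20
AUD 22,138.20 ÷ 2.019 = GBP 10,964.93

GBP 10,964.93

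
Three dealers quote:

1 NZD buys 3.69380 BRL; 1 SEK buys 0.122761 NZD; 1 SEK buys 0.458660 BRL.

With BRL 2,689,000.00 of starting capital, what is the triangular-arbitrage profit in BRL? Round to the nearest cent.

Profit: BRL 30,868.29

Profitable loop is BRL → NZD → SEK → BRL:
BRL 2,689,000.00 ÷ 3.69380 = NZD 727,976.61
NZD 727,976.61 ÷ 0.122761 = SEK 5,930,031.60
SEK 5,930,031.60 × 0.458660 = BRL 2,719,868.29
Profit = BRL 2,719,868.29 − BRL 2,689,000.00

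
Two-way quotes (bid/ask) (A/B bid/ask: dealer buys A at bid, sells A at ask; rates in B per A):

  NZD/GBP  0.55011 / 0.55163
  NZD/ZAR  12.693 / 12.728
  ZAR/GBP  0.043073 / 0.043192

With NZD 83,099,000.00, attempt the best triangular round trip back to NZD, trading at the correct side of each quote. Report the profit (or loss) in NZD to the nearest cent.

Best loop NZD → GBP → ZAR → NZD:
NZD 83,099,000.00 × 0.55011 (sell NZD at bid) = GBP 45,713,590.89
GBP 45,713,590.89 ÷ 0.043192 (buy ZAR at ask) = ZAR 1,058,380,970.78
ZAR 1,058,380,970.78 ÷ 12.728 (buy NZD at ask) = NZD 83,153,753.20

Net profit: NZD 54,753.20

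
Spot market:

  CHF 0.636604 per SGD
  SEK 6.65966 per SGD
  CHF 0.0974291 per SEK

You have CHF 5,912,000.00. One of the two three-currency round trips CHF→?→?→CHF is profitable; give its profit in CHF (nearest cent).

Profit: CHF 113,676.48

Profitable loop is CHF → SGD → SEK → CHF:
CHF 5,912,000.00 ÷ 0.636604 = SGD 9,286,777.97
SGD 9,286,777.97 × 6.65966 = SEK 61,846,783.75
SEK 61,846,783.75 × 0.0974291 = CHF 6,025,676.48
Profit = CHF 6,025,676.48 − CHF 5,912,000.00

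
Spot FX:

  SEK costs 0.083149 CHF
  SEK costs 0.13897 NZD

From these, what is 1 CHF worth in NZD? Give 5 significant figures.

CHF/NZD = 1.6713

1 CHF ÷ 0.083149 = 12.0266 SEK
12.0266 SEK × 0.13897 = 1.67134 NZD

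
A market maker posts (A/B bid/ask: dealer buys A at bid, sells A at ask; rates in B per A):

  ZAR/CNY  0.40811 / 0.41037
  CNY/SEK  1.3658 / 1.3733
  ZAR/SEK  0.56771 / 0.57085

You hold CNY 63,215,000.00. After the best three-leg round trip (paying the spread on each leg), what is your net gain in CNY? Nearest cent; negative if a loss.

Net profit: CNY 465,382.33

Best loop CNY → ZAR → SEK → CNY:
CNY 63,215,000.00 ÷ 0.41037 (buy ZAR at ask) = ZAR 154,043,911.59
ZAR 154,043,911.59 × 0.56771 (sell ZAR at bid) = SEK 87,452,269.05
SEK 87,452,269.05 ÷ 1.3733 (buy CNY at ask) = CNY 63,680,382.33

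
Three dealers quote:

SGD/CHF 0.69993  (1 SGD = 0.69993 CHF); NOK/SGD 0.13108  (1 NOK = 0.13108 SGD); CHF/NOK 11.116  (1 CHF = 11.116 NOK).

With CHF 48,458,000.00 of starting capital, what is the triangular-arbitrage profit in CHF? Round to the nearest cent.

Profitable loop is CHF → NOK → SGD → CHF:
CHF 48,458,000.00 × 11.116 = NOK 538,659,128.00
NOK 538,659,128.00 × 0.13108 = SGD 70,607,438.50
SGD 70,607,438.50 × 0.69993 = CHF 49,420,264.43
Profit = CHF 49,420,264.43 − CHF 48,458,000.00

Profit: CHF 962,264.43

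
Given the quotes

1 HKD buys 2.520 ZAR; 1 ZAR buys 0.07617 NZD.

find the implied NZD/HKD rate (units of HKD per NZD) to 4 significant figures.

NZD/HKD = 5.210

1 NZD ÷ 0.07617 = 13.1285 ZAR
13.1285 ZAR ÷ 2.520 = 5.20973 HKD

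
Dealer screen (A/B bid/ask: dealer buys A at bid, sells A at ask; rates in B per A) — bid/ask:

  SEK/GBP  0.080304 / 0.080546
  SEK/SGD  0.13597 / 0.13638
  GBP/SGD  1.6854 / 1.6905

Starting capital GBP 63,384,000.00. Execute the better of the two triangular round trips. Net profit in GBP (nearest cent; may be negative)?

Net result: GBP -89,847.72 (no profitable arbitrage after spreads)

Best loop GBP → SEK → SGD → GBP:
GBP 63,384,000.00 ÷ 0.080546 (buy SEK at ask) = SEK 786,929,208.15
SEK 786,929,208.15 × 0.13597 (sell SEK at bid) = SGD 106,998,764.43
SGD 106,998,764.43 ÷ 1.6905 (buy GBP at ask) = GBP 63,294,152.28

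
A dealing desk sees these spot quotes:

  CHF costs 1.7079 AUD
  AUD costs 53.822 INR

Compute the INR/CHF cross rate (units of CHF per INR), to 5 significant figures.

1 INR ÷ 53.822 = 0.0185798 AUD
0.0185798 AUD ÷ 1.7079 = 0.0108787 CHF

INR/CHF = 0.010879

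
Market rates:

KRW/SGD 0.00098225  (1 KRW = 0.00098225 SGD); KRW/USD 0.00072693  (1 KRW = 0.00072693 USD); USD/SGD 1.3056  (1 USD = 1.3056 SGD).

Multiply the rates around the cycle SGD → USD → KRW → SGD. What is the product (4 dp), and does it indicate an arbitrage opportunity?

Around SGD → USD → KRW → SGD: 1 ÷ 1.3056 ÷ 0.00072693 × 0.00098225 = 1.034950
Product > 1; profitable direction is SGD → USD → KRW → SGD.

1.0349 (arbitrage exists)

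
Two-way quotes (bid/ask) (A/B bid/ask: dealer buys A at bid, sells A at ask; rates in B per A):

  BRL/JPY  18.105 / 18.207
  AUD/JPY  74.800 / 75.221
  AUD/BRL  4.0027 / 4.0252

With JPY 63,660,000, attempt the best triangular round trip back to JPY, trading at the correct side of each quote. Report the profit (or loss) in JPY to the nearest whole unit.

Net profit: JPY 1,314,415

Best loop JPY → BRL → AUD → JPY:
JPY 63,660,000 ÷ 18.207 (buy BRL at ask) = BRL 3,496,457.41
BRL 3,496,457.41 ÷ 4.0252 (buy AUD at ask) = AUD 868,641.91
AUD 868,641.91 × 74.800 (sell AUD at bid) = JPY 64,974,415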